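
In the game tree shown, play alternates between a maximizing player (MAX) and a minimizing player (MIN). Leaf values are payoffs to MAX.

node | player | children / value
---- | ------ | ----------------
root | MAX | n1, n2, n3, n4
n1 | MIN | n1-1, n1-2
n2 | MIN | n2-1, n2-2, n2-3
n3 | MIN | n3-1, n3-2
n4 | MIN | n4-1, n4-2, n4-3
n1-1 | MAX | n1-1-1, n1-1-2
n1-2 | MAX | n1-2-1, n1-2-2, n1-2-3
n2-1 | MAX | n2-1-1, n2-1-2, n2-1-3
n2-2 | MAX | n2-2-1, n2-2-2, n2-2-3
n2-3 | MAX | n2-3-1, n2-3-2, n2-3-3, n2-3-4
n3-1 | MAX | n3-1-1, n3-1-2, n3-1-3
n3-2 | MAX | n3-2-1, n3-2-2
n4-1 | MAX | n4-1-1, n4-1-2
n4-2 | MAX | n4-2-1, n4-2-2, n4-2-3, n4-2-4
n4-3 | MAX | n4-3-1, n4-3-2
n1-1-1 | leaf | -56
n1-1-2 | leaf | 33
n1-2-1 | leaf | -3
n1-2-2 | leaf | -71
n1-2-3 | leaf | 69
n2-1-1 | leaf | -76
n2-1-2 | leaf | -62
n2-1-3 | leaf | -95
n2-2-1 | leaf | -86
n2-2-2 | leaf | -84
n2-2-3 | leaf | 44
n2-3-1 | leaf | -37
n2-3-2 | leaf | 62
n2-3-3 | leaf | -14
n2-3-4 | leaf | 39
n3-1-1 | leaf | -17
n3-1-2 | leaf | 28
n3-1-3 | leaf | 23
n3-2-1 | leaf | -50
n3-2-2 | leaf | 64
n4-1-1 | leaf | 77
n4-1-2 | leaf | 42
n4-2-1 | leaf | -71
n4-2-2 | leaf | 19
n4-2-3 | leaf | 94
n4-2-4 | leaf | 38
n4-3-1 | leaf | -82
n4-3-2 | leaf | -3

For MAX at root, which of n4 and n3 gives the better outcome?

n4-1 (MAX): max(77, 42) = 77
n4-2 (MAX): max(-71, 19, 94, 38) = 94
n4-3 (MAX): max(-82, -3) = -3
n4 (MIN): min(77, 94, -3) = -3
n3-1 (MAX): max(-17, 28, 23) = 28
n3-2 (MAX): max(-50, 64) = 64
n3 (MIN): min(28, 64) = 28
MAX prefers the higher value; n4=-3, n3=28. n3 is better since 28 > -3.

n3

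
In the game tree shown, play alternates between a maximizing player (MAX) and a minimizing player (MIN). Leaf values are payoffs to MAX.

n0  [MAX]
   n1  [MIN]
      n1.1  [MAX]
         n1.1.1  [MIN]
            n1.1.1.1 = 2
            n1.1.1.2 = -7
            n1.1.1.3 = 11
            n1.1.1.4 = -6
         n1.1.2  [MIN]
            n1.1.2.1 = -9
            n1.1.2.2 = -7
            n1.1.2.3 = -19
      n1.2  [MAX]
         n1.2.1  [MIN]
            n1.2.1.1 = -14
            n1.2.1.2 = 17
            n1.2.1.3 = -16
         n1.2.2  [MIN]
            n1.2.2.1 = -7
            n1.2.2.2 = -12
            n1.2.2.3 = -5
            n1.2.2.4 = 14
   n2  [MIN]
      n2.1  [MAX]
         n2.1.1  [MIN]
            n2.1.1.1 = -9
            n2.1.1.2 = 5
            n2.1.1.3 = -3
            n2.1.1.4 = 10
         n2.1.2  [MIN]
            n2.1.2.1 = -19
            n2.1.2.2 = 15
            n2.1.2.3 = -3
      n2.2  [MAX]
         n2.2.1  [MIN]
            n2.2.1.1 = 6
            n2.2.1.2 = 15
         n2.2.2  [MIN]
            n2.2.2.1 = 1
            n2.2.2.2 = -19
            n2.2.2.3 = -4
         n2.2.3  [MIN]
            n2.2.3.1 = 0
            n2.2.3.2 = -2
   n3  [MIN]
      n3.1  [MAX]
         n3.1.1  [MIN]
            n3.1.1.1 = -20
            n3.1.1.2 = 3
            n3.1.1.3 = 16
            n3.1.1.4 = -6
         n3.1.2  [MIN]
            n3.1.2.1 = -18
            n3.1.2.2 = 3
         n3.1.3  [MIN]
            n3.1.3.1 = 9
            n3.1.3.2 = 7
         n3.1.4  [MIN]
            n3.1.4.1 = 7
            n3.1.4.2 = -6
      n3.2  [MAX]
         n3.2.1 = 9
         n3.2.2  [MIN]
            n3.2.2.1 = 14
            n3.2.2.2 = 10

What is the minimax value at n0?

n1.1.1 (MIN): min(2, -7, 11, -6) = -7
n1.1.2 (MIN): min(-9, -7, -19) = -19
n1.1 (MAX): max(-7, -19) = -7
n1.2.1 (MIN): min(-14, 17, -16) = -16
n1.2.2 (MIN): min(-7, -12, -5, 14) = -12
n1.2 (MAX): max(-16, -12) = -12
n1 (MIN): min(-7, -12) = -12
n2.1.1 (MIN): min(-9, 5, -3, 10) = -9
n2.1.2 (MIN): min(-19, 15, -3) = -19
n2.1 (MAX): max(-9, -19) = -9
n2.2.1 (MIN): min(6, 15) = 6
n2.2.2 (MIN): min(1, -19, -4) = -19
n2.2.3 (MIN): min(0, -2) = -2
n2.2 (MAX): max(6, -19, -2) = 6
n2 (MIN): min(-9, 6) = -9
n3.1.1 (MIN): min(-20, 3, 16, -6) = -20
n3.1.2 (MIN): min(-18, 3) = -18
n3.1.3 (MIN): min(9, 7) = 7
n3.1.4 (MIN): min(7, -6) = -6
n3.1 (MAX): max(-20, -18, 7, -6) = 7
n3.2.2 (MIN): min(14, 10) = 10
n3.2 (MAX): max(9, 10) = 10
n3 (MIN): min(7, 10) = 7
n0 (MAX): max(-12, -9, 7) = 7

7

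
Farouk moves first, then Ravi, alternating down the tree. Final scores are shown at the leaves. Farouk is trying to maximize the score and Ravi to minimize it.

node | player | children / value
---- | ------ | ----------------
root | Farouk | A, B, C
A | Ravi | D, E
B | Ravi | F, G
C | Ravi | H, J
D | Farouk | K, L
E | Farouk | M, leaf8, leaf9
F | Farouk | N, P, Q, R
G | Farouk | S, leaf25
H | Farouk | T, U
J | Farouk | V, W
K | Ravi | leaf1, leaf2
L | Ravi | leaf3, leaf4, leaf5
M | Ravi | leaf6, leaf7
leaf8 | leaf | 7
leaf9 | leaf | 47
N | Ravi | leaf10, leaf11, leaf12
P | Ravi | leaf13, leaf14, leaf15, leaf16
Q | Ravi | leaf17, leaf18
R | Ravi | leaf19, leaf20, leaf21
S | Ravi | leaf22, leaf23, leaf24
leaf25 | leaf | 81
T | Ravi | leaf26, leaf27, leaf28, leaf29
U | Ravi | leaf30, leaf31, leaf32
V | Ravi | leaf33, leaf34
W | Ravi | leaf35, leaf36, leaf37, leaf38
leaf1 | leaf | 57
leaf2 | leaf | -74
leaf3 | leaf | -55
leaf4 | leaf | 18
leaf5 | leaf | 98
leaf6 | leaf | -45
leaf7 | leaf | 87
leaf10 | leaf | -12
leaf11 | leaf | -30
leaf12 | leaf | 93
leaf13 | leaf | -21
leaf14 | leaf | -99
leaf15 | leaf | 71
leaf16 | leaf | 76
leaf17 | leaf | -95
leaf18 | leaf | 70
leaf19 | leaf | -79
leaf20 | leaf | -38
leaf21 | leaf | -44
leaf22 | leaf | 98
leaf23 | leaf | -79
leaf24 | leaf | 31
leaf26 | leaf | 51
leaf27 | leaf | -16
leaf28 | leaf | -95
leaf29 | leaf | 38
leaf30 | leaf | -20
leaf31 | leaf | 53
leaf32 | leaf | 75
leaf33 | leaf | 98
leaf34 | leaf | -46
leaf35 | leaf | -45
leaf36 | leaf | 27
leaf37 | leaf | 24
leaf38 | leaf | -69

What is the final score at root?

K (Ravi): min(57, -74) = -74
L (Ravi): min(-55, 18, 98) = -55
D (Farouk): max(-74, -55) = -55
M (Ravi): min(-45, 87) = -45
E (Farouk): max(-45, 7, 47) = 47
A (Ravi): min(-55, 47) = -55
N (Ravi): min(-12, -30, 93) = -30
P (Ravi): min(-21, -99, 71, 76) = -99
Q (Ravi): min(-95, 70) = -95
R (Ravi): min(-79, -38, -44) = -79
F (Farouk): max(-30, -99, -95, -79) = -30
S (Ravi): min(98, -79, 31) = -79
G (Farouk): max(-79, 81) = 81
B (Ravi): min(-30, 81) = -30
T (Ravi): min(51, -16, -95, 38) = -95
U (Ravi): min(-20, 53, 75) = -20
H (Farouk): max(-95, -20) = -20
V (Ravi): min(98, -46) = -46
W (Ravi): min(-45, 27, 24, -69) = -69
J (Farouk): max(-46, -69) = -46
C (Ravi): min(-20, -46) = -46
root (Farouk): max(-55, -30, -46) = -30

-30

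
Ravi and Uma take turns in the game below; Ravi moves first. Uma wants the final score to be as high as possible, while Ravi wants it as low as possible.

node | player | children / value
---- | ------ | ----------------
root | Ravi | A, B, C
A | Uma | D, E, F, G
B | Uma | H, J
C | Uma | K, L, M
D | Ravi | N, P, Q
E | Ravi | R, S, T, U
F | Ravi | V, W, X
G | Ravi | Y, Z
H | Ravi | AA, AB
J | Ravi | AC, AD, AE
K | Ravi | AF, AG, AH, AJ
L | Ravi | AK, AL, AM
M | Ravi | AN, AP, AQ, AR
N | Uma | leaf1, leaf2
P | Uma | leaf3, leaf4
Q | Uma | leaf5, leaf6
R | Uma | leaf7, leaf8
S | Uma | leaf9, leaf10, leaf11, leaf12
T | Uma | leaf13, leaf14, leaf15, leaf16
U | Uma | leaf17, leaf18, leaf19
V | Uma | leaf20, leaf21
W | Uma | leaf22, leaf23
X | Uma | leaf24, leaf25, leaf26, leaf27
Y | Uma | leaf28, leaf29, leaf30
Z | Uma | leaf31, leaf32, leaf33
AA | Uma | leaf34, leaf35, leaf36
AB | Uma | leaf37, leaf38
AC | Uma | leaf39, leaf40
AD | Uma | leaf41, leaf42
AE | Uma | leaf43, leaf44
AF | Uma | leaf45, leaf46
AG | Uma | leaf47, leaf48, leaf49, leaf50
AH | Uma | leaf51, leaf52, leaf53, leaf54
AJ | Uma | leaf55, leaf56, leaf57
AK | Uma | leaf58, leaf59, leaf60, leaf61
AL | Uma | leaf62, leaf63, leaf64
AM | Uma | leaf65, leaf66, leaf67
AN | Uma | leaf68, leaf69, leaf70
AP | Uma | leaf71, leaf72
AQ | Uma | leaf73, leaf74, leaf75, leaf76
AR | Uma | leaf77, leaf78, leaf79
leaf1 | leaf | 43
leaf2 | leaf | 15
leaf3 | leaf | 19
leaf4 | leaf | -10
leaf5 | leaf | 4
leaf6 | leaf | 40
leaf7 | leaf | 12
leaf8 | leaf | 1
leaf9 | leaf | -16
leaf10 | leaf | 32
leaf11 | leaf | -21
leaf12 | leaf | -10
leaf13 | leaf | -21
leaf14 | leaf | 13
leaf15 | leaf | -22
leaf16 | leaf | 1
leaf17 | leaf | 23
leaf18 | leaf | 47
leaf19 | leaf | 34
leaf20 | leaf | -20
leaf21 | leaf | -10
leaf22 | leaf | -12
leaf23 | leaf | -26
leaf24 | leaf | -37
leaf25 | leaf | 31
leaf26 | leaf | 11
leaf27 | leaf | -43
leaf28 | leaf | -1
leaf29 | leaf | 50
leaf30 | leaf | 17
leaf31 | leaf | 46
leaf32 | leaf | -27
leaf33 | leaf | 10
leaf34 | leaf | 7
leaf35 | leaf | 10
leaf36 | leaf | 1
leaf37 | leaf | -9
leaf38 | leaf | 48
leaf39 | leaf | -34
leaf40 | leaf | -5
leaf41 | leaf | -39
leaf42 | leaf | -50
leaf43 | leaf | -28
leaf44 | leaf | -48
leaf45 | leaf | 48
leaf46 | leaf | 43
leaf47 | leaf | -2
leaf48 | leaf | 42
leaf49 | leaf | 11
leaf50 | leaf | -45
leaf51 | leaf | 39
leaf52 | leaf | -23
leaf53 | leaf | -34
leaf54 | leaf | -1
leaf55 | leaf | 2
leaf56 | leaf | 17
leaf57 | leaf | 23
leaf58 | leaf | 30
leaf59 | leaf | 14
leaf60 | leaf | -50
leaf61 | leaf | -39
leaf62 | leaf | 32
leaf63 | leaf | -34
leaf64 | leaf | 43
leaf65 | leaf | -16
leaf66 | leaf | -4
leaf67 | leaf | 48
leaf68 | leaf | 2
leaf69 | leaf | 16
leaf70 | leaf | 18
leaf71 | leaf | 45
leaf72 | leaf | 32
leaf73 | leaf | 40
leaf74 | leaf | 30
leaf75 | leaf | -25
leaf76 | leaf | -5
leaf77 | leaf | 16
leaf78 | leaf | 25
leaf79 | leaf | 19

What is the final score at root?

10

N (Uma): max(43, 15) = 43
P (Uma): max(19, -10) = 19
Q (Uma): max(4, 40) = 40
D (Ravi): min(43, 19, 40) = 19
R (Uma): max(12, 1) = 12
S (Uma): max(-16, 32, -21, -10) = 32
T (Uma): max(-21, 13, -22, 1) = 13
U (Uma): max(23, 47, 34) = 47
E (Ravi): min(12, 32, 13, 47) = 12
V (Uma): max(-20, -10) = -10
W (Uma): max(-12, -26) = -12
X (Uma): max(-37, 31, 11, -43) = 31
F (Ravi): min(-10, -12, 31) = -12
Y (Uma): max(-1, 50, 17) = 50
Z (Uma): max(46, -27, 10) = 46
G (Ravi): min(50, 46) = 46
A (Uma): max(19, 12, -12, 46) = 46
AA (Uma): max(7, 10, 1) = 10
AB (Uma): max(-9, 48) = 48
H (Ravi): min(10, 48) = 10
AC (Uma): max(-34, -5) = -5
AD (Uma): max(-39, -50) = -39
AE (Uma): max(-28, -48) = -28
J (Ravi): min(-5, -39, -28) = -39
B (Uma): max(10, -39) = 10
AF (Uma): max(48, 43) = 48
AG (Uma): max(-2, 42, 11, -45) = 42
AH (Uma): max(39, -23, -34, -1) = 39
AJ (Uma): max(2, 17, 23) = 23
K (Ravi): min(48, 42, 39, 23) = 23
AK (Uma): max(30, 14, -50, -39) = 30
AL (Uma): max(32, -34, 43) = 43
AM (Uma): max(-16, -4, 48) = 48
L (Ravi): min(30, 43, 48) = 30
AN (Uma): max(2, 16, 18) = 18
AP (Uma): max(45, 32) = 45
AQ (Uma): max(40, 30, -25, -5) = 40
AR (Uma): max(16, 25, 19) = 25
M (Ravi): min(18, 45, 40, 25) = 18
C (Uma): max(23, 30, 18) = 30
root (Ravi): min(46, 10, 30) = 10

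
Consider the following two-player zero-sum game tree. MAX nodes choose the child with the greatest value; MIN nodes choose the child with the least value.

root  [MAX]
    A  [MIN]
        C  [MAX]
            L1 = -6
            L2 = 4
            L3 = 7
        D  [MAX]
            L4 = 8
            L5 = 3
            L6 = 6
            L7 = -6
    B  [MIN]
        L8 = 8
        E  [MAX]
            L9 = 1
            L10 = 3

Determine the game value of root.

7

C (MAX): max(-6, 4, 7) = 7
D (MAX): max(8, 3, 6, -6) = 8
A (MIN): min(7, 8) = 7
E (MAX): max(1, 3) = 3
B (MIN): min(8, 3) = 3
root (MAX): max(7, 3) = 7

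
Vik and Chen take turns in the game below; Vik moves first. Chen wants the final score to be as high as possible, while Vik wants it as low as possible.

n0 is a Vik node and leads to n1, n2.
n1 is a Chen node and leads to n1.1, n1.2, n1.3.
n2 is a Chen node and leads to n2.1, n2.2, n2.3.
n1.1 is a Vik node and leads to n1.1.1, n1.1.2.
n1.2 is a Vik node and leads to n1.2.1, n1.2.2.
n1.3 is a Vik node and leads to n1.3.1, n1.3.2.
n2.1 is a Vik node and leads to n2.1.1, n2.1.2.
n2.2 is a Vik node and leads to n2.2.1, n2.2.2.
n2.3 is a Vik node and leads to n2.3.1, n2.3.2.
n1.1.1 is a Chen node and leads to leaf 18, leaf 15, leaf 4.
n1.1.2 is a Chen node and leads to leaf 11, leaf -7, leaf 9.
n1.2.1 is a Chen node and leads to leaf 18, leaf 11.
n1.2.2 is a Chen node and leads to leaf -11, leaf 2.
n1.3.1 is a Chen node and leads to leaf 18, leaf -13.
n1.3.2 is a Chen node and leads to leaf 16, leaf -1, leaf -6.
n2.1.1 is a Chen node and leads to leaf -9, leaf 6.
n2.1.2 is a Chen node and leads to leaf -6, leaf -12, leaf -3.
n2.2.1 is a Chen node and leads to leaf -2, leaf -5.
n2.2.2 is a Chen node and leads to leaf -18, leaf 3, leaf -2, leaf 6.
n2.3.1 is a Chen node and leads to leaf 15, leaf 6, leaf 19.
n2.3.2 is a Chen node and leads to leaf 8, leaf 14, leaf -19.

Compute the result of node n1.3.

n1.3.1 (Chen): max(18, -13) = 18
n1.3.2 (Chen): max(16, -1, -6) = 16
n1.3 (Vik): min(18, 16) = 16

16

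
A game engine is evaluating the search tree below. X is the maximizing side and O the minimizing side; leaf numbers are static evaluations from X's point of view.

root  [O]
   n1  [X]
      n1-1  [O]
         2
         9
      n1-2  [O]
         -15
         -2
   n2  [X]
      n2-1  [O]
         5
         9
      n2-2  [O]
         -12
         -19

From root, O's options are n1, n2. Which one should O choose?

n1

n1-1 (O): min(2, 9) = 2
n1-2 (O): min(-15, -2) = -15
n1 (X): max(2, -15) = 2
n2-1 (O): min(5, 9) = 5
n2-2 (O): min(-12, -19) = -19
n2 (X): max(5, -19) = 5
root (O): min(2, 5) = 2
O at root wants the lowest of {n1=2, n2=5}, so chooses n1.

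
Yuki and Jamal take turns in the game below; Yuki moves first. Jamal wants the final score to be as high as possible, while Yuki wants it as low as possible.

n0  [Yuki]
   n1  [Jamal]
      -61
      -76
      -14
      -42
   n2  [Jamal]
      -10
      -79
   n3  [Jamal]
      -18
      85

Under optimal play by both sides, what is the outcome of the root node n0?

n1 (Jamal): max(-61, -76, -14, -42) = -14
n2 (Jamal): max(-10, -79) = -10
n3 (Jamal): max(-18, 85) = 85
n0 (Yuki): min(-14, -10, 85) = -14

-14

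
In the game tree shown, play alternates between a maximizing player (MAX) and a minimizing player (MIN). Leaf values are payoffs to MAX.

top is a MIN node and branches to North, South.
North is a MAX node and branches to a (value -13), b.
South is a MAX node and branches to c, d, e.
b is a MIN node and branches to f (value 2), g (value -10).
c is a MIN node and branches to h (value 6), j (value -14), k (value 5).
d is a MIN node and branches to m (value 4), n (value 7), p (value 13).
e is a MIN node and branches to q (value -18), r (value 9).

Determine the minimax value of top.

-10

b (MIN): min(2, -10) = -10
North (MAX): max(-13, -10) = -10
c (MIN): min(6, -14, 5) = -14
d (MIN): min(4, 7, 13) = 4
e (MIN): min(-18, 9) = -18
South (MAX): max(-14, 4, -18) = 4
top (MIN): min(-10, 4) = -10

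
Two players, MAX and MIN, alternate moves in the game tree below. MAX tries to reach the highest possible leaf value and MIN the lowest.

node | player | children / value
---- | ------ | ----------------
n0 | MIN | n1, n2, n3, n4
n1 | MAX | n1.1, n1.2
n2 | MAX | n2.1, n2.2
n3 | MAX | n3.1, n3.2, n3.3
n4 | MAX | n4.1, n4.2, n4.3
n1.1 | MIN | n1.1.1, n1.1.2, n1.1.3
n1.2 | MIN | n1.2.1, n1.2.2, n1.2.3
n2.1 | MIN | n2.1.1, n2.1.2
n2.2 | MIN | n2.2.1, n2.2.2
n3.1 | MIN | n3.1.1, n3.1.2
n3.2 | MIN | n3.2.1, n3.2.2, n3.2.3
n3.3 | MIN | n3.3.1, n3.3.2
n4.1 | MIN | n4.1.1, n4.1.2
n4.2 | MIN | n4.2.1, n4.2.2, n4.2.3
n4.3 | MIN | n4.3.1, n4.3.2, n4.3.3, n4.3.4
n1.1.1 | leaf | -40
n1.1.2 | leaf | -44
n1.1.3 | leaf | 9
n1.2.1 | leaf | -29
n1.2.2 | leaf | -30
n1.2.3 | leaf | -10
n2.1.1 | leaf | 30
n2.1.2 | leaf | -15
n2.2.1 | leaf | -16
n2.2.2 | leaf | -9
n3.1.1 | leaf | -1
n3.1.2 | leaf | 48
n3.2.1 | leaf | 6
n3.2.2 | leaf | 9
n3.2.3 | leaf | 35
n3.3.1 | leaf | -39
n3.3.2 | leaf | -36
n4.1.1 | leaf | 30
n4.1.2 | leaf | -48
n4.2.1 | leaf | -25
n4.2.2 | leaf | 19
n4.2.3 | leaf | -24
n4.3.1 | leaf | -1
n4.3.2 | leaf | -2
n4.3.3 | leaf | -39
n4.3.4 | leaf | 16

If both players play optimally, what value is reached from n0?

-30

n1.1 (MIN): min(-40, -44, 9) = -44
n1.2 (MIN): min(-29, -30, -10) = -30
n1 (MAX): max(-44, -30) = -30
n2.1 (MIN): min(30, -15) = -15
n2.2 (MIN): min(-16, -9) = -16
n2 (MAX): max(-15, -16) = -15
n3.1 (MIN): min(-1, 48) = -1
n3.2 (MIN): min(6, 9, 35) = 6
n3.3 (MIN): min(-39, -36) = -39
n3 (MAX): max(-1, 6, -39) = 6
n4.1 (MIN): min(30, -48) = -48
n4.2 (MIN): min(-25, 19, -24) = -25
n4.3 (MIN): min(-1, -2, -39, 16) = -39
n4 (MAX): max(-48, -25, -39) = -25
n0 (MIN): min(-30, -15, 6, -25) = -30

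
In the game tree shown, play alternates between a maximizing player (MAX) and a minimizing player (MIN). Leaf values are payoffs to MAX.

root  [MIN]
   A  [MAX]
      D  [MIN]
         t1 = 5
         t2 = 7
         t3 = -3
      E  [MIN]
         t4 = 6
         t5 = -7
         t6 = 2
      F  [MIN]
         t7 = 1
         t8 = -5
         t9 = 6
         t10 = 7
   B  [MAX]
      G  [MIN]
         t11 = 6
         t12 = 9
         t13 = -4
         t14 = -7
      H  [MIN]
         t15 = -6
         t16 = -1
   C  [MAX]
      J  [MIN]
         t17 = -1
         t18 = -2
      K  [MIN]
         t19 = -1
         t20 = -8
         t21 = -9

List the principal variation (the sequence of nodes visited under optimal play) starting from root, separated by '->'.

D (MIN): min(5, 7, -3) = -3
E (MIN): min(6, -7, 2) = -7
F (MIN): min(1, -5, 6, 7) = -5
A (MAX): max(-3, -7, -5) = -3
G (MIN): min(6, 9, -4, -7) = -7
H (MIN): min(-6, -1) = -6
B (MAX): max(-7, -6) = -6
J (MIN): min(-1, -2) = -2
K (MIN): min(-1, -8, -9) = -9
C (MAX): max(-2, -9) = -2
root (MIN): min(-3, -6, -2) = -6
At root, MIN picks B (lowest: -6).
At B, MAX picks H (highest: -6).
At H, MIN picks t15 (lowest: -6).
Terminal value -6.

root -> B -> H -> t15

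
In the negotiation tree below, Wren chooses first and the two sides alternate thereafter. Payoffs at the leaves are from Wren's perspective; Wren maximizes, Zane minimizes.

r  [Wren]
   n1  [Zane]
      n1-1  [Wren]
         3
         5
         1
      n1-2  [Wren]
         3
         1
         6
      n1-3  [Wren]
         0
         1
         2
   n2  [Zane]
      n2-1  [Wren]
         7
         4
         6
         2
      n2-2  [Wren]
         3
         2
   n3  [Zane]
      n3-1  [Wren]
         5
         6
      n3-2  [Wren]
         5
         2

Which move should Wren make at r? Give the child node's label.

n1-1 (Wren): max(3, 5, 1) = 5
n1-2 (Wren): max(3, 1, 6) = 6
n1-3 (Wren): max(0, 1, 2) = 2
n1 (Zane): min(5, 6, 2) = 2
n2-1 (Wren): max(7, 4, 6, 2) = 7
n2-2 (Wren): max(3, 2) = 3
n2 (Zane): min(7, 3) = 3
n3-1 (Wren): max(5, 6) = 6
n3-2 (Wren): max(5, 2) = 5
n3 (Zane): min(6, 5) = 5
r (Wren): max(2, 3, 5) = 5
Wren at r wants the highest of {n1=2, n2=3, n3=5}, so chooses n3.

n3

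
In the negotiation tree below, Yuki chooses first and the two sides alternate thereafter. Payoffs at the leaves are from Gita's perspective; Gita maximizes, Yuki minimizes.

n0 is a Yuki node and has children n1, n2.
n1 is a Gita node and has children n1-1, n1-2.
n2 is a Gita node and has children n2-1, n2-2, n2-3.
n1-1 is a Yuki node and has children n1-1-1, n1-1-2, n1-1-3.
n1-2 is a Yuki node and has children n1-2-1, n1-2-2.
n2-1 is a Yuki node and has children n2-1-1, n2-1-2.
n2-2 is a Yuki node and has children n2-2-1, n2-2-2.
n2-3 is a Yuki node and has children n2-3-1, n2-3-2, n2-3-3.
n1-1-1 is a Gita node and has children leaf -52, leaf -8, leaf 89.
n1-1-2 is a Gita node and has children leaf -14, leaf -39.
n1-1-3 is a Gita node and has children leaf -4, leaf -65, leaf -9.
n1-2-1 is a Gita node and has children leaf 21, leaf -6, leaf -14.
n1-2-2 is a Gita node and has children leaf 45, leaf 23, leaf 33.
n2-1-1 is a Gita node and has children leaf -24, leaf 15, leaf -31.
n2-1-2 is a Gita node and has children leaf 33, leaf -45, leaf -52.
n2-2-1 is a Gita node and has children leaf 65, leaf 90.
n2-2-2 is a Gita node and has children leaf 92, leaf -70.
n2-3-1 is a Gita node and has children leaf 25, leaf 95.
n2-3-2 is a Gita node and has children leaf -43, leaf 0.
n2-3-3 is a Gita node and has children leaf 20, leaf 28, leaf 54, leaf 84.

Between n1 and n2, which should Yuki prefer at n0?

n1-1-1 (Gita): max(-52, -8, 89) = 89
n1-1-2 (Gita): max(-14, -39) = -14
n1-1-3 (Gita): max(-4, -65, -9) = -4
n1-1 (Yuki): min(89, -14, -4) = -14
n1-2-1 (Gita): max(21, -6, -14) = 21
n1-2-2 (Gita): max(45, 23, 33) = 45
n1-2 (Yuki): min(21, 45) = 21
n1 (Gita): max(-14, 21) = 21
n2-1-1 (Gita): max(-24, 15, -31) = 15
n2-1-2 (Gita): max(33, -45, -52) = 33
n2-1 (Yuki): min(15, 33) = 15
n2-2-1 (Gita): max(65, 90) = 90
n2-2-2 (Gita): max(92, -70) = 92
n2-2 (Yuki): min(90, 92) = 90
n2-3-1 (Gita): max(25, 95) = 95
n2-3-2 (Gita): max(-43, 0) = 0
n2-3-3 (Gita): max(20, 28, 54, 84) = 84
n2-3 (Yuki): min(95, 0, 84) = 0
n2 (Gita): max(15, 90, 0) = 90
Yuki prefers the lower value; n1=21, n2=90. n1 is better since 21 < 90.

n1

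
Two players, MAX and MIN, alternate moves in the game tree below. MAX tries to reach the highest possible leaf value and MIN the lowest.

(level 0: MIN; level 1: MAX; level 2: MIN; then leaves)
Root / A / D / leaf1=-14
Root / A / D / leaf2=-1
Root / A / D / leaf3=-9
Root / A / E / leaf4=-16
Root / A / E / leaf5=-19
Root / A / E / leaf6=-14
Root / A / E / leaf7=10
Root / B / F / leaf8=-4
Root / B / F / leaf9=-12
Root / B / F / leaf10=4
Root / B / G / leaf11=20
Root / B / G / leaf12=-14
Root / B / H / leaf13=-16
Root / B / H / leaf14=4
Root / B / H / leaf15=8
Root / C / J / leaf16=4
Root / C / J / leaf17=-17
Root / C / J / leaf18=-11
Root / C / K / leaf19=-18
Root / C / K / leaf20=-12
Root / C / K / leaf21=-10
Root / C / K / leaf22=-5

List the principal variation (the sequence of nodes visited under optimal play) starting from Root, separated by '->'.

D (MIN): min(-14, -1, -9) = -14
E (MIN): min(-16, -19, -14, 10) = -19
A (MAX): max(-14, -19) = -14
F (MIN): min(-4, -12, 4) = -12
G (MIN): min(20, -14) = -14
H (MIN): min(-16, 4, 8) = -16
B (MAX): max(-12, -14, -16) = -12
J (MIN): min(4, -17, -11) = -17
K (MIN): min(-18, -12, -10, -5) = -18
C (MAX): max(-17, -18) = -17
Root (MIN): min(-14, -12, -17) = -17
At Root, MIN picks C (lowest: -17).
At C, MAX picks J (highest: -17).
At J, MIN picks leaf17 (lowest: -17).
Terminal value -17.

Root -> C -> J -> leaf17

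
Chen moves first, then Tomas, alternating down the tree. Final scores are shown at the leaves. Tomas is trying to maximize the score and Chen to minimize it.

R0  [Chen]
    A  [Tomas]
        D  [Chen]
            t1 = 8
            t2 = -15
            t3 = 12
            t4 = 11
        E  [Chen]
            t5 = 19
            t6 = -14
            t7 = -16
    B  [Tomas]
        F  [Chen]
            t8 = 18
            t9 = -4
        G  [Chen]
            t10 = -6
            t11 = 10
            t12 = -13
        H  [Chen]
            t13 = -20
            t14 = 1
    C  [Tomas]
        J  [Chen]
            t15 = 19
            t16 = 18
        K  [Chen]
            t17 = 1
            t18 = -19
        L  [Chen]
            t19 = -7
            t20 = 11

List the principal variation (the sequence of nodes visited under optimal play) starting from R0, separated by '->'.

D (Chen): min(8, -15, 12, 11) = -15
E (Chen): min(19, -14, -16) = -16
A (Tomas): max(-15, -16) = -15
F (Chen): min(18, -4) = -4
G (Chen): min(-6, 10, -13) = -13
H (Chen): min(-20, 1) = -20
B (Tomas): max(-4, -13, -20) = -4
J (Chen): min(19, 18) = 18
K (Chen): min(1, -19) = -19
L (Chen): min(-7, 11) = -7
C (Tomas): max(18, -19, -7) = 18
R0 (Chen): min(-15, -4, 18) = -15
At R0, Chen picks A (lowest: -15).
At A, Tomas picks D (highest: -15).
At D, Chen picks t2 (lowest: -15).
Terminal value -15.

R0 -> A -> D -> t2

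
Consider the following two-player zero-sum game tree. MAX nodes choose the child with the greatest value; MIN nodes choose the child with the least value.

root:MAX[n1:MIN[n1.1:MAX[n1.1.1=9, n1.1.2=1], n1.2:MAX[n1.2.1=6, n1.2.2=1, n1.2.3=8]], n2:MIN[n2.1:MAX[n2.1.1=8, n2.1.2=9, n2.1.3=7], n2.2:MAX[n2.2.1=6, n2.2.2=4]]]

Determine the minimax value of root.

8

n1.1 (MAX): max(9, 1) = 9
n1.2 (MAX): max(6, 1, 8) = 8
n1 (MIN): min(9, 8) = 8
n2.1 (MAX): max(8, 9, 7) = 9
n2.2 (MAX): max(6, 4) = 6
n2 (MIN): min(9, 6) = 6
root (MAX): max(8, 6) = 8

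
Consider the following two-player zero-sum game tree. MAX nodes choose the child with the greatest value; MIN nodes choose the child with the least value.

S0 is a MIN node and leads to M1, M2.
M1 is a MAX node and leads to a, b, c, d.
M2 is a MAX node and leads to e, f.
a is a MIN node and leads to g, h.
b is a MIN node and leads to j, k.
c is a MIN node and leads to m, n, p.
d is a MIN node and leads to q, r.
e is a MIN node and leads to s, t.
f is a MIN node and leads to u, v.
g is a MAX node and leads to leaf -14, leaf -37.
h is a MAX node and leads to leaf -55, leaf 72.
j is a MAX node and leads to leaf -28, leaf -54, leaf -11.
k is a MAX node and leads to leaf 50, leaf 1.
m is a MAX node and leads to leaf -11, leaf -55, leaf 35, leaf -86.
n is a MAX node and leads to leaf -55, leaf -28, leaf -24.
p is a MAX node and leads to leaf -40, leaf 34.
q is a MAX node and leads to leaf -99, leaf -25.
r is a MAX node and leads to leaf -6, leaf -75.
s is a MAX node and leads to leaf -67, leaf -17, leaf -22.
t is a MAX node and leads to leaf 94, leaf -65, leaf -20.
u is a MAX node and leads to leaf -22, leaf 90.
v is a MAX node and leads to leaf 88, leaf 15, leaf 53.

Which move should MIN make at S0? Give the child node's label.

g (MAX): max(-14, -37) = -14
h (MAX): max(-55, 72) = 72
a (MIN): min(-14, 72) = -14
j (MAX): max(-28, -54, -11) = -11
k (MAX): max(50, 1) = 50
b (MIN): min(-11, 50) = -11
m (MAX): max(-11, -55, 35, -86) = 35
n (MAX): max(-55, -28, -24) = -24
p (MAX): max(-40, 34) = 34
c (MIN): min(35, -24, 34) = -24
q (MAX): max(-99, -25) = -25
r (MAX): max(-6, -75) = -6
d (MIN): min(-25, -6) = -25
M1 (MAX): max(-14, -11, -24, -25) = -11
s (MAX): max(-67, -17, -22) = -17
t (MAX): max(94, -65, -20) = 94
e (MIN): min(-17, 94) = -17
u (MAX): max(-22, 90) = 90
v (MAX): max(88, 15, 53) = 88
f (MIN): min(90, 88) = 88
M2 (MAX): max(-17, 88) = 88
S0 (MIN): min(-11, 88) = -11
MIN at S0 wants the lowest of {M1=-11, M2=88}, so chooses M1.

M1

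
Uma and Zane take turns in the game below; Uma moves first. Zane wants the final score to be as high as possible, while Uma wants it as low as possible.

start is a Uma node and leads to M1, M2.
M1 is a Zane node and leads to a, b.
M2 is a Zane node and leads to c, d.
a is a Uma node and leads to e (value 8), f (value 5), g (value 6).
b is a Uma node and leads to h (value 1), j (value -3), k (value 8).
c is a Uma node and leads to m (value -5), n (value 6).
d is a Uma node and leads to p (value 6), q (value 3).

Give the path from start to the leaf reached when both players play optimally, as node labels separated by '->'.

a (Uma): min(8, 5, 6) = 5
b (Uma): min(1, -3, 8) = -3
M1 (Zane): max(5, -3) = 5
c (Uma): min(-5, 6) = -5
d (Uma): min(6, 3) = 3
M2 (Zane): max(-5, 3) = 3
start (Uma): min(5, 3) = 3
At start, Uma picks M2 (lowest: 3).
At M2, Zane picks d (highest: 3).
At d, Uma picks q (lowest: 3).
Terminal value 3.

start -> M2 -> d -> q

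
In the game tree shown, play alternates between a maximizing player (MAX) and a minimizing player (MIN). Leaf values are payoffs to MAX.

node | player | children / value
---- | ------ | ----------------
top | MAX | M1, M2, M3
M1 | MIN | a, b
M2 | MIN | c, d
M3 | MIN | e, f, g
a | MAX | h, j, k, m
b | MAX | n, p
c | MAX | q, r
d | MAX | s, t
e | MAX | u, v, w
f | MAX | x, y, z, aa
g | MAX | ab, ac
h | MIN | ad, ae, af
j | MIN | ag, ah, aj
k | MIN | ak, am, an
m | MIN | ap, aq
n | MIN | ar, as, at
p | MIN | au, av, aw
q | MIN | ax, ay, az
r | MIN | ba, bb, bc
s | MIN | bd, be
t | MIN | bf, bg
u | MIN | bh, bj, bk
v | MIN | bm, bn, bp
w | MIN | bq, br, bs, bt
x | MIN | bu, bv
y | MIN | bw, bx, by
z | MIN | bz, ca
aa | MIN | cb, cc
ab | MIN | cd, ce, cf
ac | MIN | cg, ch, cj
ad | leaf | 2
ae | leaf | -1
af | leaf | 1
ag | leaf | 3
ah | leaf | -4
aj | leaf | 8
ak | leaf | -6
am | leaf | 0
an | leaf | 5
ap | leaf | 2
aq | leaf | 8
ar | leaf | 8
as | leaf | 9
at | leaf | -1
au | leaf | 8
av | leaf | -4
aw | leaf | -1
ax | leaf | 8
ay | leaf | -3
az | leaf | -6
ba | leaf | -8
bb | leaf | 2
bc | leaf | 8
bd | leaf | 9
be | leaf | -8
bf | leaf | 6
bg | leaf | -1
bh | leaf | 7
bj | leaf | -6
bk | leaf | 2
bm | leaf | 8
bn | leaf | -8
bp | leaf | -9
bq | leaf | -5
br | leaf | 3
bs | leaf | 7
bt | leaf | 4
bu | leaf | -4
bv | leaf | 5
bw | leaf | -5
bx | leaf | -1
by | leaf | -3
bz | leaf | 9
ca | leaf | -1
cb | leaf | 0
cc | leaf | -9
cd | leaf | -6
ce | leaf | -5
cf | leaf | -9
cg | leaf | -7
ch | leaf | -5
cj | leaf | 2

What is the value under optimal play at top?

-1

h (MIN): min(2, -1, 1) = -1
j (MIN): min(3, -4, 8) = -4
k (MIN): min(-6, 0, 5) = -6
m (MIN): min(2, 8) = 2
a (MAX): max(-1, -4, -6, 2) = 2
n (MIN): min(8, 9, -1) = -1
p (MIN): min(8, -4, -1) = -4
b (MAX): max(-1, -4) = -1
M1 (MIN): min(2, -1) = -1
q (MIN): min(8, -3, -6) = -6
r (MIN): min(-8, 2, 8) = -8
c (MAX): max(-6, -8) = -6
s (MIN): min(9, -8) = -8
t (MIN): min(6, -1) = -1
d (MAX): max(-8, -1) = -1
M2 (MIN): min(-6, -1) = -6
u (MIN): min(7, -6, 2) = -6
v (MIN): min(8, -8, -9) = -9
w (MIN): min(-5, 3, 7, 4) = -5
e (MAX): max(-6, -9, -5) = -5
x (MIN): min(-4, 5) = -4
y (MIN): min(-5, -1, -3) = -5
z (MIN): min(9, -1) = -1
aa (MIN): min(0, -9) = -9
f (MAX): max(-4, -5, -1, -9) = -1
ab (MIN): min(-6, -5, -9) = -9
ac (MIN): min(-7, -5, 2) = -7
g (MAX): max(-9, -7) = -7
M3 (MIN): min(-5, -1, -7) = -7
top (MAX): max(-1, -6, -7) = -1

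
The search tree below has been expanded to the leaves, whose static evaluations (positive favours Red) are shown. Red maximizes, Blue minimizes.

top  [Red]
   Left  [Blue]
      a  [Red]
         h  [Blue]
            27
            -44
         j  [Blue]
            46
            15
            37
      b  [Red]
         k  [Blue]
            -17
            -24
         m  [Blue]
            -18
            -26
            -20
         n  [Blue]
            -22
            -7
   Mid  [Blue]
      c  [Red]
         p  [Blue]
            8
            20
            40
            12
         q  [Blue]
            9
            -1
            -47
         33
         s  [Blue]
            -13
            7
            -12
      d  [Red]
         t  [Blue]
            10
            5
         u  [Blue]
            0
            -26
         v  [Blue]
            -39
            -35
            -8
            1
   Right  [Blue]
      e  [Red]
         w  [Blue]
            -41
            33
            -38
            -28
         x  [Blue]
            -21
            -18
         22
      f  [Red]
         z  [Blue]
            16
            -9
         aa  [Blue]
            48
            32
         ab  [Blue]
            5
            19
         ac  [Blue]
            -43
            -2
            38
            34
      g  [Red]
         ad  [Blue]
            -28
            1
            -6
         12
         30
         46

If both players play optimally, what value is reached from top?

22

h (Blue): min(27, -44) = -44
j (Blue): min(46, 15, 37) = 15
a (Red): max(-44, 15) = 15
k (Blue): min(-17, -24) = -24
m (Blue): min(-18, -26, -20) = -26
n (Blue): min(-22, -7) = -22
b (Red): max(-24, -26, -22) = -22
Left (Blue): min(15, -22) = -22
p (Blue): min(8, 20, 40, 12) = 8
q (Blue): min(9, -1, -47) = -47
s (Blue): min(-13, 7, -12) = -13
c (Red): max(8, -47, 33, -13) = 33
t (Blue): min(10, 5) = 5
u (Blue): min(0, -26) = -26
v (Blue): min(-39, -35, -8, 1) = -39
d (Red): max(5, -26, -39) = 5
Mid (Blue): min(33, 5) = 5
w (Blue): min(-41, 33, -38, -28) = -41
x (Blue): min(-21, -18) = -21
e (Red): max(-41, -21, 22) = 22
z (Blue): min(16, -9) = -9
aa (Blue): min(48, 32) = 32
ab (Blue): min(5, 19) = 5
ac (Blue): min(-43, -2, 38, 34) = -43
f (Red): max(-9, 32, 5, -43) = 32
ad (Blue): min(-28, 1, -6) = -28
g (Red): max(-28, 12, 30, 46) = 46
Right (Blue): min(22, 32, 46) = 22
top (Red): max(-22, 5, 22) = 22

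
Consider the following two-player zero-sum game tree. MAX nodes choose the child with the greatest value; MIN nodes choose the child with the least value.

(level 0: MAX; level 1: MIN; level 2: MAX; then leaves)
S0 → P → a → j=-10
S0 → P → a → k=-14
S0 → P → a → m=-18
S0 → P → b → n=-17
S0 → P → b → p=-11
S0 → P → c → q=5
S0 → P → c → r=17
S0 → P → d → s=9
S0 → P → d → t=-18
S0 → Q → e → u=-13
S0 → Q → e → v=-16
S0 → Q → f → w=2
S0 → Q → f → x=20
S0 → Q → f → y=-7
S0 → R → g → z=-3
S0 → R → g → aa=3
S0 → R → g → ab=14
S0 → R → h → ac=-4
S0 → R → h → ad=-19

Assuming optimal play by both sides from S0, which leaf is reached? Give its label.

ac

a (MAX): max(-10, -14, -18) = -10
b (MAX): max(-17, -11) = -11
c (MAX): max(5, 17) = 17
d (MAX): max(9, -18) = 9
P (MIN): min(-10, -11, 17, 9) = -11
e (MAX): max(-13, -16) = -13
f (MAX): max(2, 20, -7) = 20
Q (MIN): min(-13, 20) = -13
g (MAX): max(-3, 3, 14) = 14
h (MAX): max(-4, -19) = -4
R (MIN): min(14, -4) = -4
S0 (MAX): max(-11, -13, -4) = -4
At S0, MAX picks R (highest: -4).
At R, MIN picks h (lowest: -4).
At h, MAX picks ac (highest: -4).
Terminal value -4.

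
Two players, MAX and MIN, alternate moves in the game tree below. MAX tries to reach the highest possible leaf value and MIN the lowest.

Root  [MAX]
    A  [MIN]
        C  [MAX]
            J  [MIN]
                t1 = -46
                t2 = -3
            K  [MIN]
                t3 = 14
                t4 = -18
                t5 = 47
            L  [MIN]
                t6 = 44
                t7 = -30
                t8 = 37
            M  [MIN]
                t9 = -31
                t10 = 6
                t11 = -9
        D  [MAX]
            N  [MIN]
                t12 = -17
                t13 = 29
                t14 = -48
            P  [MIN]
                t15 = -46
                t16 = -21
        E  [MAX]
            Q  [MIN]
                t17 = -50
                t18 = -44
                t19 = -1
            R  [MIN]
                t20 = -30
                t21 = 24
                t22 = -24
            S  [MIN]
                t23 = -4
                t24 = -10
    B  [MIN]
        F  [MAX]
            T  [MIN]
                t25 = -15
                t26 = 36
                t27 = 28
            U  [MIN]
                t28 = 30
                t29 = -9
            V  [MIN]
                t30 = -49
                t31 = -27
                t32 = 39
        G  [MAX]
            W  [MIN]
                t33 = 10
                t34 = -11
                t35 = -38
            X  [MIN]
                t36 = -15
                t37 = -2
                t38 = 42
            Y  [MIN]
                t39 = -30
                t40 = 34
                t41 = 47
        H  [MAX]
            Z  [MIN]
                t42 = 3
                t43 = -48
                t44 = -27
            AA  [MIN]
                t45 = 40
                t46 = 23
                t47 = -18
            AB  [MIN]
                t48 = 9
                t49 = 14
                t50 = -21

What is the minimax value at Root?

-18

J (MIN): min(-46, -3) = -46
K (MIN): min(14, -18, 47) = -18
L (MIN): min(44, -30, 37) = -30
M (MIN): min(-31, 6, -9) = -31
C (MAX): max(-46, -18, -30, -31) = -18
N (MIN): min(-17, 29, -48) = -48
P (MIN): min(-46, -21) = -46
D (MAX): max(-48, -46) = -46
Q (MIN): min(-50, -44, -1) = -50
R (MIN): min(-30, 24, -24) = -30
S (MIN): min(-4, -10) = -10
E (MAX): max(-50, -30, -10) = -10
A (MIN): min(-18, -46, -10) = -46
T (MIN): min(-15, 36, 28) = -15
U (MIN): min(30, -9) = -9
V (MIN): min(-49, -27, 39) = -49
F (MAX): max(-15, -9, -49) = -9
W (MIN): min(10, -11, -38) = -38
X (MIN): min(-15, -2, 42) = -15
Y (MIN): min(-30, 34, 47) = -30
G (MAX): max(-38, -15, -30) = -15
Z (MIN): min(3, -48, -27) = -48
AA (MIN): min(40, 23, -18) = -18
AB (MIN): min(9, 14, -21) = -21
H (MAX): max(-48, -18, -21) = -18
B (MIN): min(-9, -15, -18) = -18
Root (MAX): max(-46, -18) = -18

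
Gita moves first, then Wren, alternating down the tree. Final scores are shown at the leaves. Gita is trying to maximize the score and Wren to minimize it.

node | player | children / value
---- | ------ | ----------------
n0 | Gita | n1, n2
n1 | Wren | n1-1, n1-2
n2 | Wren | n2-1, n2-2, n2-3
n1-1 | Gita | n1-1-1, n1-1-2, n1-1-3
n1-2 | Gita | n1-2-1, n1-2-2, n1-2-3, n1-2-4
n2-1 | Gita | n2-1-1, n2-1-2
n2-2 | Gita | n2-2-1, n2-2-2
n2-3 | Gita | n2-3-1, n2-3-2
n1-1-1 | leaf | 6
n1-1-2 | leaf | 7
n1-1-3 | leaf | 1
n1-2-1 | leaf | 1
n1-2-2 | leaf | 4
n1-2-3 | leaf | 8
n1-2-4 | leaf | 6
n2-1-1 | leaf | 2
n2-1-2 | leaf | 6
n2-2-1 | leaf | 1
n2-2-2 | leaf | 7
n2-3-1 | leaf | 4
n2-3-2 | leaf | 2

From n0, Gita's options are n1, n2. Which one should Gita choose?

n1

n1-1 (Gita): max(6, 7, 1) = 7
n1-2 (Gita): max(1, 4, 8, 6) = 8
n1 (Wren): min(7, 8) = 7
n2-1 (Gita): max(2, 6) = 6
n2-2 (Gita): max(1, 7) = 7
n2-3 (Gita): max(4, 2) = 4
n2 (Wren): min(6, 7, 4) = 4
n0 (Gita): max(7, 4) = 7
Gita at n0 wants the highest of {n1=7, n2=4}, so chooses n1.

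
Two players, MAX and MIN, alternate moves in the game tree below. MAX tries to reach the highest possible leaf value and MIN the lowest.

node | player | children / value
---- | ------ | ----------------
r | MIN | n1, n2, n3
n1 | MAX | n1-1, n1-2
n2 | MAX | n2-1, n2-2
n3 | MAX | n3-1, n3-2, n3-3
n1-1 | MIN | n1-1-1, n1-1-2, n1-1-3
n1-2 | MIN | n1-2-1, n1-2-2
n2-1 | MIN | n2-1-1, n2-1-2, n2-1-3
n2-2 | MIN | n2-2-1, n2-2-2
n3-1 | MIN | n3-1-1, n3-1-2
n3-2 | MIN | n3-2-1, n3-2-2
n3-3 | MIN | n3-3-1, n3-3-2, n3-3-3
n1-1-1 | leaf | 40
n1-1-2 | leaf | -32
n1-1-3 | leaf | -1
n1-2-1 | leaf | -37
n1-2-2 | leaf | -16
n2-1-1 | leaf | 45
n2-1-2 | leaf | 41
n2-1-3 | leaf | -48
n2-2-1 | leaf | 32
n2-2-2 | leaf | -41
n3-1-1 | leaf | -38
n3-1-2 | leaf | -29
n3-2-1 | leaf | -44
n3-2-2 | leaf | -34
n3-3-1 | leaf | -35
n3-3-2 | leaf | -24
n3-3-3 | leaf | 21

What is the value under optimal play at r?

n1-1 (MIN): min(40, -32, -1) = -32
n1-2 (MIN): min(-37, -16) = -37
n1 (MAX): max(-32, -37) = -32
n2-1 (MIN): min(45, 41, -48) = -48
n2-2 (MIN): min(32, -41) = -41
n2 (MAX): max(-48, -41) = -41
n3-1 (MIN): min(-38, -29) = -38
n3-2 (MIN): min(-44, -34) = -44
n3-3 (MIN): min(-35, -24, 21) = -35
n3 (MAX): max(-38, -44, -35) = -35
r (MIN): min(-32, -41, -35) = -41

-41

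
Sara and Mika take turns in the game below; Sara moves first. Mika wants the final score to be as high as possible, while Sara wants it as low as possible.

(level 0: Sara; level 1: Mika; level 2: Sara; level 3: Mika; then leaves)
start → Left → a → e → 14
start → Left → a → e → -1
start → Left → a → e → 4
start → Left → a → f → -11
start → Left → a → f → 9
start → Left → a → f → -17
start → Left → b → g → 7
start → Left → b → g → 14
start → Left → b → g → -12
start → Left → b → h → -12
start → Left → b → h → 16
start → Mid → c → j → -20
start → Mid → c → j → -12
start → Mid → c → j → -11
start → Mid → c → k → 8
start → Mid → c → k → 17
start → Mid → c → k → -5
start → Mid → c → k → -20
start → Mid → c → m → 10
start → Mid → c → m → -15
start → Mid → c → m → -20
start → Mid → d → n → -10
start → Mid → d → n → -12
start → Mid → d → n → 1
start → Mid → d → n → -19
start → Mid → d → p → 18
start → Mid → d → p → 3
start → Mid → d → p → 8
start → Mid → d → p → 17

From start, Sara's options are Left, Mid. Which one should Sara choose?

e (Mika): max(14, -1, 4) = 14
f (Mika): max(-11, 9, -17) = 9
a (Sara): min(14, 9) = 9
g (Mika): max(7, 14, -12) = 14
h (Mika): max(-12, 16) = 16
b (Sara): min(14, 16) = 14
Left (Mika): max(9, 14) = 14
j (Mika): max(-20, -12, -11) = -11
k (Mika): max(8, 17, -5, -20) = 17
m (Mika): max(10, -15, -20) = 10
c (Sara): min(-11, 17, 10) = -11
n (Mika): max(-10, -12, 1, -19) = 1
p (Mika): max(18, 3, 8, 17) = 18
d (Sara): min(1, 18) = 1
Mid (Mika): max(-11, 1) = 1
start (Sara): min(14, 1) = 1
Sara at start wants the lowest of {Left=14, Mid=1}, so chooses Mid.

Mid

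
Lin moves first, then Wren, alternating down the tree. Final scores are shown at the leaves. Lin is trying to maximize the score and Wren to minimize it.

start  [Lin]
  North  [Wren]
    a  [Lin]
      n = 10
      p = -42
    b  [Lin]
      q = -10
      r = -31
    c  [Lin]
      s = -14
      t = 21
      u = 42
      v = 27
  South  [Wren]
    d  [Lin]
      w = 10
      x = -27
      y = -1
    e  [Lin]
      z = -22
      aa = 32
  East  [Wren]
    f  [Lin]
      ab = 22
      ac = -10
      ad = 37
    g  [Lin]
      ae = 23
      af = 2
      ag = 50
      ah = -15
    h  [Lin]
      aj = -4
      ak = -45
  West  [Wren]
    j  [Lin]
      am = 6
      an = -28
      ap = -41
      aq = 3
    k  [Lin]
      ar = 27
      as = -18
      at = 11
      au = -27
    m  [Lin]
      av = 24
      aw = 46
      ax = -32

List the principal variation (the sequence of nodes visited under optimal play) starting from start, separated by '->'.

start -> South -> d -> w

a (Lin): max(10, -42) = 10
b (Lin): max(-10, -31) = -10
c (Lin): max(-14, 21, 42, 27) = 42
North (Wren): min(10, -10, 42) = -10
d (Lin): max(10, -27, -1) = 10
e (Lin): max(-22, 32) = 32
South (Wren): min(10, 32) = 10
f (Lin): max(22, -10, 37) = 37
g (Lin): max(23, 2, 50, -15) = 50
h (Lin): max(-4, -45) = -4
East (Wren): min(37, 50, -4) = -4
j (Lin): max(6, -28, -41, 3) = 6
k (Lin): max(27, -18, 11, -27) = 27
m (Lin): max(24, 46, -32) = 46
West (Wren): min(6, 27, 46) = 6
start (Lin): max(-10, 10, -4, 6) = 10
At start, Lin picks South (highest: 10).
At South, Wren picks d (lowest: 10).
At d, Lin picks w (highest: 10).
Terminal value 10.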